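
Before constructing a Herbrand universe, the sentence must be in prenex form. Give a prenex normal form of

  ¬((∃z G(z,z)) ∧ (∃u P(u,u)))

Push ¬ through the quantifiers and connectives to reach negation normal form:
  (∀z ¬G(z,z)) ∨ (∀u ¬P(u,u))
All bound variables are already distinct, so no renaming is needed.
Extract every quantifier outward, since the variables are now distinct and don't occur free across branches:
  ∀z ∀u (¬G(z,z) ∨ ¬P(u,u))

∀z ∀u (¬G(z,z) ∨ ¬P(u,u))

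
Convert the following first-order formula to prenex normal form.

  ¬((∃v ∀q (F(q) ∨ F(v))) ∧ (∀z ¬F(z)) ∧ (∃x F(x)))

∀v ∃q ∃z ∀x (¬F(q) ∧ ¬F(v) ∨ F(z) ∨ ¬F(x))

Push ¬ through the quantifiers and connectives to reach negation normal form:
  (∀v ∃q (¬F(q) ∧ ¬F(v))) ∨ (∃z F(z)) ∨ (∀x ¬F(x))
Pull the quantifiers to the front (each side's bound variable is not free in the other side):
  ∀v ∃q ∃z ∀x (¬F(q) ∧ ¬F(v) ∨ F(z) ∨ ¬F(x))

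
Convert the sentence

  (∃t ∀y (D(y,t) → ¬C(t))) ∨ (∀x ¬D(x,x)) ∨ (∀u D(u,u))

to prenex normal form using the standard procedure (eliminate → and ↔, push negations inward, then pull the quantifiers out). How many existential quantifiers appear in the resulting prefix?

1

Eliminate → and ↔ using ¬ and ∨.
  (∃t ∀y (¬D(y,t) ∨ ¬C(t))) ∨ (∀x ¬D(x,x)) ∨ (∀u D(u,u))
Pull the quantifiers to the front (each side's bound variable is not free in the other side):
  ∃t ∀y ∀x ∀u (¬D(y,t) ∨ ¬C(t) ∨ ¬D(x,x) ∨ D(u,u))
The prefix is ∃t ∀y ∀x ∀u: 3 universal, 1 existential.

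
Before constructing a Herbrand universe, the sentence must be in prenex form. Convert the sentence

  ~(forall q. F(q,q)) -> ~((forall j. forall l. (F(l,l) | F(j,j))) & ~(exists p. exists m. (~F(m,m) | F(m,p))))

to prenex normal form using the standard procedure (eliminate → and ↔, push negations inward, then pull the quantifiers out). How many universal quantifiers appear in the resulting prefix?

Rewrite implications/biconditionals: A → B as ¬A ∨ B.
  ~~(forall q. F(q,q)) | ~((forall j. forall l. (F(l,l) | F(j,j))) & ~(exists p. exists m. (~F(m,m) | F(m,p))))
Push ¬ through the quantifiers and connectives to reach negation normal form:
  (forall q. F(q,q)) | (exists j. exists l. (~F(l,l) & ~F(j,j))) | (exists p. exists m. (~F(m,m) | F(m,p)))
Finally move all quantifiers to the prefix:
  forall q. exists j. exists l. exists p. exists m. (F(q,q) | ~F(l,l) & ~F(j,j) | ~F(m,m) | F(m,p))
The prefix is forall q exists j exists l exists p exists m: 1 universal, 4 existential.

1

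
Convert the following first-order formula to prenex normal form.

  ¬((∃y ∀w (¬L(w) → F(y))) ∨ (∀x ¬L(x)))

First replace A → B with ¬A ∨ B.
  ¬((∃y ∀w (¬¬L(w) ∨ F(y))) ∨ (∀x ¬L(x)))
Drive negations inward (¬∀x A ≡ ∃x ¬A, ¬∃x A ≡ ∀x ¬A, De Morgan for ∧/∨):
  (∀y ∃w (¬L(w) ∧ ¬F(y))) ∧ (∃x L(x))
All bound variables are already distinct, so no renaming is needed.
Finally move all quantifiers to the prefix:
  ∀y ∃w ∃x (¬L(w) ∧ ¬F(y) ∧ L(x))

∀y ∃w ∃x (¬L(w) ∧ ¬F(y) ∧ L(x))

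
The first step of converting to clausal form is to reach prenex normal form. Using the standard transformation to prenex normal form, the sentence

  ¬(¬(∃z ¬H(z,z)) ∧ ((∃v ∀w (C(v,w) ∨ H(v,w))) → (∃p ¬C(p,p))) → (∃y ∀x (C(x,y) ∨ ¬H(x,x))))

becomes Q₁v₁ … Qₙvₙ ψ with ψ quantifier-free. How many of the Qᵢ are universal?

Eliminate → and ↔ using ¬ and ∨.
  ¬(¬(¬(∃z ¬H(z,z)) ∧ (¬(∃v ∀w (C(v,w) ∨ H(v,w))) ∨ (∃p ¬C(p,p)))) ∨ (∃y ∀x (C(x,y) ∨ ¬H(x,x))))
Push ¬ through the quantifiers and connectives to reach negation normal form:
  (∀z H(z,z)) ∧ ((∀v ∃w (¬C(v,w) ∧ ¬H(v,w))) ∨ (∃p ¬C(p,p))) ∧ (∀y ∃x (¬C(x,y) ∧ H(x,x)))
Finally move all quantifiers to the prefix:
  ∀z ∀v ∃w ∃p ∀y ∃x (H(z,z) ∧ (¬C(v,w) ∧ ¬H(v,w) ∨ ¬C(p,p)) ∧ ¬C(x,y) ∧ H(x,x))
The prefix is ∀z ∀v ∃w ∃p ∀y ∃x: 3 universal, 3 existential.

3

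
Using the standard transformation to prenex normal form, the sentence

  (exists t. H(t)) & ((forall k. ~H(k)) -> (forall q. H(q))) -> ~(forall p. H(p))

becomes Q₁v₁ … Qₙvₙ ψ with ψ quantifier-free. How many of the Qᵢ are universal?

2

Eliminate → and ↔ using ¬ and ∨.
  ~((exists t. H(t)) & (~(forall k. ~H(k)) | (forall q. H(q)))) | ~(forall p. H(p))
Drive negations inward (¬∀x A ≡ ∃x ¬A, ¬∃x A ≡ ∀x ¬A, De Morgan for ∧/∨):
  (forall t. ~H(t)) | (forall k. ~H(k)) & (exists q. ~H(q)) | (exists p. ~H(p))
Finally move all quantifiers to the prefix:
  forall t. forall k. exists q. exists p. (~H(t) | ~H(k) & ~H(q) | ~H(p))
The prefix is forall t forall k exists q exists p: 2 universal, 2 existential.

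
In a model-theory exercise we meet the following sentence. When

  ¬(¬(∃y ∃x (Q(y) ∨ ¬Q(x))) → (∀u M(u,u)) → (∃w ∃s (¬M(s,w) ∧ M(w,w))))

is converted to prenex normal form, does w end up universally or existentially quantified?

universal

Rewrite implications/biconditionals: A → B as ¬A ∨ B.
  ¬(¬¬(∃y ∃x (Q(y) ∨ ¬Q(x))) ∨ ¬(∀u M(u,u)) ∨ (∃w ∃s (¬M(s,w) ∧ M(w,w))))
Push ¬ through the quantifiers and connectives to reach negation normal form:
  (∀y ∀x (¬Q(y) ∧ Q(x))) ∧ (∀u M(u,u)) ∧ (∀w ∀s (M(s,w) ∨ ¬M(w,w)))
All bound variables are already distinct, so no renaming is needed.
Extract every quantifier outward, since the variables are now distinct and don't occur free across branches:
  ∀y ∀x ∀u ∀w ∀s (¬Q(y) ∧ Q(x) ∧ M(u,u) ∧ (M(s,w) ∨ ¬M(w,w)))
The quantifier ∃w sits under an odd number of negations (counting the antecedent side of each →), so it flips to ∀w.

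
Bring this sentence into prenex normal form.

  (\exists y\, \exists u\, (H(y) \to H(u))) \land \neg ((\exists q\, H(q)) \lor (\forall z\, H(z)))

\exists y\, \exists u\, \forall q\, \exists z\, ((\neg H(y) \lor H(u)) \land \neg H(q) \land \neg H(z))

First replace A → B with ¬A ∨ B.
  (\exists y\, \exists u\, (\neg H(y) \lor H(u))) \land \neg ((\exists q\, H(q)) \lor (\forall z\, H(z)))
Drive negations inward (¬∀x A ≡ ∃x ¬A, ¬∃x A ≡ ∀x ¬A, De Morgan for ∧/∨):
  (\exists y\, \exists u\, (\neg H(y) \lor H(u))) \land (\forall q\, \neg H(q)) \land (\exists z\, \neg H(z))
Extract every quantifier outward, since the variables are now distinct and don't occur free across branches:
  \exists y\, \exists u\, \forall q\, \exists z\, ((\neg H(y) \lor H(u)) \land \neg H(q) \land \neg H(z))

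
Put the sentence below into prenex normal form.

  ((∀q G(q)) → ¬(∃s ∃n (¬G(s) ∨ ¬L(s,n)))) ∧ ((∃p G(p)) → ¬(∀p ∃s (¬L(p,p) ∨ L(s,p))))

Rewrite implications/biconditionals: A → B as ¬A ∨ B.
  (¬(∀q G(q)) ∨ ¬(∃s ∃n (¬G(s) ∨ ¬L(s,n)))) ∧ (¬(∃p G(p)) ∨ ¬(∀p ∃s (¬L(p,p) ∨ L(s,p))))
Push ¬ through the quantifiers and connectives to reach negation normal form:
  ((∃q ¬G(q)) ∨ (∀s ∀n (G(s) ∧ L(s,n)))) ∧ ((∀p ¬G(p)) ∨ (∃p ∀s (L(p,p) ∧ ¬L(s,p))))
Rename bound variables to avoid capture: p↦a, s↦r.
  ((∃q ¬G(q)) ∨ (∀s ∀n (G(s) ∧ L(s,n)))) ∧ ((∀p ¬G(p)) ∨ (∃a ∀r (L(a,a) ∧ ¬L(r,a))))
Pull the quantifiers to the front (each side's bound variable is not free in the other side):
  ∃q ∀s ∀n ∀p ∃a ∀r ((¬G(q) ∨ G(s) ∧ L(s,n)) ∧ (¬G(p) ∨ L(a,a) ∧ ¬L(r,a)))

∃q ∀s ∀n ∀p ∃a ∀r ((¬G(q) ∨ G(s) ∧ L(s,n)) ∧ (¬G(p) ∨ L(a,a) ∧ ¬L(r,a)))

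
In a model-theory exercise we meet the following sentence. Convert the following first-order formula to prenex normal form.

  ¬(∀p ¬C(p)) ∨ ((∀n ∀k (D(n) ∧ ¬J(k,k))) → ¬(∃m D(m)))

Eliminate → and ↔ using ¬ and ∨.
  ¬(∀p ¬C(p)) ∨ ¬(∀n ∀k (D(n) ∧ ¬J(k,k))) ∨ ¬(∃m D(m))
Move each ¬ inward, flipping quantifiers it crosses:
  (∃p C(p)) ∨ (∃n ∃k (¬D(n) ∨ J(k,k))) ∨ (∀m ¬D(m))
All bound variables are already distinct, so no renaming is needed.
Pull the quantifiers to the front (each side's bound variable is not free in the other side):
  ∃p ∃n ∃k ∀m (C(p) ∨ ¬D(n) ∨ J(k,k) ∨ ¬D(m))

∃p ∃n ∃k ∀m (C(p) ∨ ¬D(n) ∨ J(k,k) ∨ ¬D(m))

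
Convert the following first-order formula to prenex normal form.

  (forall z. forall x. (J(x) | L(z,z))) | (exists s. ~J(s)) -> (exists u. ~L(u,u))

exists z. exists x. forall s. exists u. (~J(x) & ~L(z,z) & J(s) | ~L(u,u))

First replace A → B with ¬A ∨ B.
  ~((forall z. forall x. (J(x) | L(z,z))) | (exists s. ~J(s))) | (exists u. ~L(u,u))
Push ¬ through the quantifiers and connectives to reach negation normal form:
  (exists z. exists x. (~J(x) & ~L(z,z))) & (forall s. J(s)) | (exists u. ~L(u,u))
Pull the quantifiers to the front (each side's bound variable is not free in the other side):
  exists z. exists x. forall s. exists u. (~J(x) & ~L(z,z) & J(s) | ~L(u,u))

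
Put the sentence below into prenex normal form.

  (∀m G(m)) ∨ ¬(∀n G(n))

Push ¬ through the quantifiers and connectives to reach negation normal form:
  (∀m G(m)) ∨ (∃n ¬G(n))
Extract every quantifier outward, since the variables are now distinct and don't occur free across branches:
  ∀m ∃n (G(m) ∨ ¬G(n))

∀m ∃n (G(m) ∨ ¬G(n))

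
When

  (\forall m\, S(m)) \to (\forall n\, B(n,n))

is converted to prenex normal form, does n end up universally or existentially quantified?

universal

Rewrite implications/biconditionals: A → B as ¬A ∨ B.
  \neg (\forall m\, S(m)) \lor (\forall n\, B(n,n))
Move each ¬ inward, flipping quantifiers it crosses:
  (\exists m\, \neg S(m)) \lor (\forall n\, B(n,n))
All bound variables are already distinct, so no renaming is needed.
Pull the quantifiers to the front (each side's bound variable is not free in the other side):
  \exists m\, \forall n\, (\neg S(m) \lor B(n,n))
The quantifier \forall n sits under an even number of negations (counting the antecedent side of each →), so it remains universal.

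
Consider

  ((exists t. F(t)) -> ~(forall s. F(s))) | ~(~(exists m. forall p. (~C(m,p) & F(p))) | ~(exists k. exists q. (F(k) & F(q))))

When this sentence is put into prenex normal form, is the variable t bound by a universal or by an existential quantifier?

universal

First replace A → B with ¬A ∨ B.
  ~(exists t. F(t)) | ~(forall s. F(s)) | ~(~(exists m. forall p. (~C(m,p) & F(p))) | ~(exists k. exists q. (F(k) & F(q))))
Drive negations inward (¬∀x A ≡ ∃x ¬A, ¬∃x A ≡ ∀x ¬A, De Morgan for ∧/∨):
  (forall t. ~F(t)) | (exists s. ~F(s)) | (exists m. forall p. (~C(m,p) & F(p))) & (exists k. exists q. (F(k) & F(q)))
All bound variables are already distinct, so no renaming is needed.
Pull the quantifiers to the front (each side's bound variable is not free in the other side):
  forall t. exists s. exists m. forall p. exists k. exists q. (~F(t) | ~F(s) | ~C(m,p) & F(p) & F(k) & F(q))
The quantifier exists t sits under an odd number of negations (counting the antecedent side of each →), so it flips to forall t.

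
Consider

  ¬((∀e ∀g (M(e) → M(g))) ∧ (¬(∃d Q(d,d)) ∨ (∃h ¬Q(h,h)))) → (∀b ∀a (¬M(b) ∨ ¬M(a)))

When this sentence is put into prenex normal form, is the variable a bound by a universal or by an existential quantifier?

universal

Rewrite implications/biconditionals: A → B as ¬A ∨ B.
  ¬¬((∀e ∀g (¬M(e) ∨ M(g))) ∧ (¬(∃d Q(d,d)) ∨ (∃h ¬Q(h,h)))) ∨ (∀b ∀a (¬M(b) ∨ ¬M(a)))
Move each ¬ inward, flipping quantifiers it crosses:
  (∀e ∀g (¬M(e) ∨ M(g))) ∧ ((∀d ¬Q(d,d)) ∨ (∃h ¬Q(h,h))) ∨ (∀b ∀a (¬M(b) ∨ ¬M(a)))
All bound variables are already distinct, so no renaming is needed.
Pull the quantifiers to the front (each side's bound variable is not free in the other side):
  ∀e ∀g ∀d ∃h ∀b ∀a ((¬M(e) ∨ M(g)) ∧ (¬Q(d,d) ∨ ¬Q(h,h)) ∨ ¬M(b) ∨ ¬M(a))
The quantifier ∀a sits under an even number of negations (counting the antecedent side of each →), so it remains universal.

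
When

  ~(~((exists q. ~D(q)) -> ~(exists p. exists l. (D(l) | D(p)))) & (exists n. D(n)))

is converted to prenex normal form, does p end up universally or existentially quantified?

Eliminate → and ↔ using ¬ and ∨.
  ~(~(~(exists q. ~D(q)) | ~(exists p. exists l. (D(l) | D(p)))) & (exists n. D(n)))
Move each ¬ inward, flipping quantifiers it crosses:
  (forall q. D(q)) | (forall p. forall l. (~D(l) & ~D(p))) | (forall n. ~D(n))
All bound variables are already distinct, so no renaming is needed.
Finally move all quantifiers to the prefix:
  forall q. forall p. forall l. forall n. (D(q) | ~D(l) & ~D(p) | ~D(n))
The quantifier exists p sits under an odd number of negations (counting the antecedent side of each →), so it flips to forall p.

universal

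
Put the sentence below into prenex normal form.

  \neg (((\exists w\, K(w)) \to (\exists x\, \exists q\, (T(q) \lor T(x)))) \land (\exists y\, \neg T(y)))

\exists w\, \forall x\, \forall q\, \forall y\, (K(w) \land \neg T(q) \land \neg T(x) \lor T(y))

Rewrite implications/biconditionals: A → B as ¬A ∨ B.
  \neg ((\neg (\exists w\, K(w)) \lor (\exists x\, \exists q\, (T(q) \lor T(x)))) \land (\exists y\, \neg T(y)))
Move each ¬ inward, flipping quantifiers it crosses:
  (\exists w\, K(w)) \land (\forall x\, \forall q\, (\neg T(q) \land \neg T(x))) \lor (\forall y\, T(y))
All bound variables are already distinct, so no renaming is needed.
Pull the quantifiers to the front (each side's bound variable is not free in the other side):
  \exists w\, \forall x\, \forall q\, \forall y\, (K(w) \land \neg T(q) \land \neg T(x) \lor T(y))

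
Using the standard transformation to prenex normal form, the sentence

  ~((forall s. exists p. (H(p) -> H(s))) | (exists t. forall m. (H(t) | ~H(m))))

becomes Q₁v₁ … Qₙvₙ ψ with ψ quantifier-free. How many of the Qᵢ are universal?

2

Eliminate → and ↔ using ¬ and ∨.
  ~((forall s. exists p. (~H(p) | H(s))) | (exists t. forall m. (H(t) | ~H(m))))
Move each ¬ inward, flipping quantifiers it crosses:
  (exists s. forall p. (H(p) & ~H(s))) & (forall t. exists m. (~H(t) & H(m)))
Extract every quantifier outward, since the variables are now distinct and don't occur free across branches:
  exists s. forall p. forall t. exists m. (H(p) & ~H(s) & ~H(t) & H(m))
The prefix is exists s forall p forall t exists m: 2 universal, 2 existential.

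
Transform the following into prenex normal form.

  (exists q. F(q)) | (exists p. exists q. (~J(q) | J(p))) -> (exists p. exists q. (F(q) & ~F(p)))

First replace A → B with ¬A ∨ B.
  ~((exists q. F(q)) | (exists p. exists q. (~J(q) | J(p)))) | (exists p. exists q. (F(q) & ~F(p)))
Move each ¬ inward, flipping quantifiers it crosses:
  (forall q. ~F(q)) & (forall p. forall q. (J(q) & ~J(p))) | (exists p. exists q. (F(q) & ~F(p)))
Give each quantifier a distinct variable: q↦t, p↦u1, q↦c.
  (forall q. ~F(q)) & (forall p. forall t. (J(t) & ~J(p))) | (exists u1. exists c. (F(c) & ~F(u1)))
Finally move all quantifiers to the prefix:
  forall q. forall p. forall t. exists u1. exists c. (~F(q) & J(t) & ~J(p) | F(c) & ~F(u1))

forall q. forall p. forall t. exists u1. exists c. (~F(q) & J(t) & ~J(p) | F(c) & ~F(u1))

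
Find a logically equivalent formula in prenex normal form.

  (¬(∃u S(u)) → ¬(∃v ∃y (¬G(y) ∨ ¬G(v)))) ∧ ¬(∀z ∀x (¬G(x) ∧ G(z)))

∃u ∀v ∀y ∃z ∃x ((S(u) ∨ G(y) ∧ G(v)) ∧ (G(x) ∨ ¬G(z)))

Eliminate → and ↔ using ¬ and ∨.
  (¬¬(∃u S(u)) ∨ ¬(∃v ∃y (¬G(y) ∨ ¬G(v)))) ∧ ¬(∀z ∀x (¬G(x) ∧ G(z)))
Move each ¬ inward, flipping quantifiers it crosses:
  ((∃u S(u)) ∨ (∀v ∀y (G(y) ∧ G(v)))) ∧ (∃z ∃x (G(x) ∨ ¬G(z)))
All bound variables are already distinct, so no renaming is needed.
Finally move all quantifiers to the prefix:
  ∃u ∀v ∀y ∃z ∃x ((S(u) ∨ G(y) ∧ G(v)) ∧ (G(x) ∨ ¬G(z)))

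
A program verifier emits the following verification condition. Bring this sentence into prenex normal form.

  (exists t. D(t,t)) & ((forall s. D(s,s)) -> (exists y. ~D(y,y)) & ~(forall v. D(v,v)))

Eliminate → and ↔ using ¬ and ∨.
  (exists t. D(t,t)) & (~(forall s. D(s,s)) | (exists y. ~D(y,y)) & ~(forall v. D(v,v)))
Drive negations inward (¬∀x A ≡ ∃x ¬A, ¬∃x A ≡ ∀x ¬A, De Morgan for ∧/∨):
  (exists t. D(t,t)) & ((exists s. ~D(s,s)) | (exists y. ~D(y,y)) & (exists v. ~D(v,v)))
All bound variables are already distinct, so no renaming is needed.
Finally move all quantifiers to the prefix:
  exists t. exists s. exists y. exists v. (D(t,t) & (~D(s,s) | ~D(y,y) & ~D(v,v)))

exists t. exists s. exists y. exists v. (D(t,t) & (~D(s,s) | ~D(y,y) & ~D(v,v)))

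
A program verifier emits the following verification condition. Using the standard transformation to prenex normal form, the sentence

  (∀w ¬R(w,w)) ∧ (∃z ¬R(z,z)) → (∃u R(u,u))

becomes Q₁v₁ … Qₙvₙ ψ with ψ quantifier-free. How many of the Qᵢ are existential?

Eliminate → and ↔ using ¬ and ∨.
  ¬((∀w ¬R(w,w)) ∧ (∃z ¬R(z,z))) ∨ (∃u R(u,u))
Drive negations inward (¬∀x A ≡ ∃x ¬A, ¬∃x A ≡ ∀x ¬A, De Morgan for ∧/∨):
  (∃w R(w,w)) ∨ (∀z R(z,z)) ∨ (∃u R(u,u))
All bound variables are already distinct, so no renaming is needed.
Finally move all quantifiers to the prefix:
  ∃w ∀z ∃u (R(w,w) ∨ R(z,z) ∨ R(u,u))
The prefix is ∃w ∀z ∃u: 1 universal, 2 existential.

2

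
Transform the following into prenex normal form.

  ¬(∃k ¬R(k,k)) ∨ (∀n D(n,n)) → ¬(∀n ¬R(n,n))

∃k ∃n ∃r (¬R(k,k) ∧ ¬D(n,n) ∨ R(r,r))

First replace A → B with ¬A ∨ B.
  ¬(¬(∃k ¬R(k,k)) ∨ (∀n D(n,n))) ∨ ¬(∀n ¬R(n,n))
Drive negations inward (¬∀x A ≡ ∃x ¬A, ¬∃x A ≡ ∀x ¬A, De Morgan for ∧/∨):
  (∃k ¬R(k,k)) ∧ (∃n ¬D(n,n)) ∨ (∃n R(n,n))
Standardize variables apart so no two quantifiers bind the same name: n↦r.
  (∃k ¬R(k,k)) ∧ (∃n ¬D(n,n)) ∨ (∃r R(r,r))
Extract every quantifier outward, since the variables are now distinct and don't occur free across branches:
  ∃k ∃n ∃r (¬R(k,k) ∧ ¬D(n,n) ∨ R(r,r))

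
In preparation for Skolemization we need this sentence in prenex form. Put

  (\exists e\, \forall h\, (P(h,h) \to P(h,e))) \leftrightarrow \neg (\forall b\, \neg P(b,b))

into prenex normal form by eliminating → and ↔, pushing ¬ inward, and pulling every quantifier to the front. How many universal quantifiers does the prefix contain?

First replace A → B with ¬A ∨ B; A ↔ B as (¬A ∨ B) ∧ (¬B ∨ A).
  (\neg (\exists e\, \forall h\, (\neg P(h,h) \lor P(h,e))) \lor \neg (\forall b\, \neg P(b,b))) \land (\neg \neg (\forall b\, \neg P(b,b)) \lor (\exists e\, \forall h\, (\neg P(h,h) \lor P(h,e))))
Drive negations inward (¬∀x A ≡ ∃x ¬A, ¬∃x A ≡ ∀x ¬A, De Morgan for ∧/∨):
  ((\forall e\, \exists h\, (P(h,h) \land \neg P(h,e))) \lor (\exists b\, P(b,b))) \land ((\forall b\, \neg P(b,b)) \lor (\exists e\, \forall h\, (\neg P(h,h) \lor P(h,e))))
Standardize variables apart so no two quantifiers bind the same name: b↦w, e↦y1, h↦z.
  ((\forall e\, \exists h\, (P(h,h) \land \neg P(h,e))) \lor (\exists b\, P(b,b))) \land ((\forall w\, \neg P(w,w)) \lor (\exists y1\, \forall z\, (\neg P(z,z) \lor P(z,y1))))
Pull the quantifiers to the front (each side's bound variable is not free in the other side):
  \forall e\, \exists h\, \exists b\, \forall w\, \exists y1\, \forall z\, ((P(h,h) \land \neg P(h,e) \lor P(b,b)) \land (\neg P(w,w) \lor \neg P(z,z) \lor P(z,y1)))
The prefix is \forall e \exists h \exists b \forall w \exists y1 \forall z: 3 universal, 3 existential.

3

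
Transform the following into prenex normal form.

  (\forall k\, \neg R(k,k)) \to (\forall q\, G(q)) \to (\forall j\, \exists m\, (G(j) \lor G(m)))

\exists k\, \exists q\, \forall j\, \exists m\, (R(k,k) \lor \neg G(q) \lor G(j) \lor G(m))

First replace A → B with ¬A ∨ B.
  \neg (\forall k\, \neg R(k,k)) \lor \neg (\forall q\, G(q)) \lor (\forall j\, \exists m\, (G(j) \lor G(m)))
Push ¬ through the quantifiers and connectives to reach negation normal form:
  (\exists k\, R(k,k)) \lor (\exists q\, \neg G(q)) \lor (\forall j\, \exists m\, (G(j) \lor G(m)))
Pull the quantifiers to the front (each side's bound variable is not free in the other side):
  \exists k\, \exists q\, \forall j\, \exists m\, (R(k,k) \lor \neg G(q) \lor G(j) \lor G(m))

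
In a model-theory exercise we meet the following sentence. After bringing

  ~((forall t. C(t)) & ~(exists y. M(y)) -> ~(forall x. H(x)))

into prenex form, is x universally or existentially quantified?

Eliminate → and ↔ using ¬ and ∨.
  ~(~((forall t. C(t)) & ~(exists y. M(y))) | ~(forall x. H(x)))
Move each ¬ inward, flipping quantifiers it crosses:
  (forall t. C(t)) & (forall y. ~M(y)) & (forall x. H(x))
All bound variables are already distinct, so no renaming is needed.
Finally move all quantifiers to the prefix:
  forall t. forall y. forall x. (C(t) & ~M(y) & H(x))
The quantifier forall x sits under an even number of negations (counting the antecedent side of each →), so it remains universal.

universal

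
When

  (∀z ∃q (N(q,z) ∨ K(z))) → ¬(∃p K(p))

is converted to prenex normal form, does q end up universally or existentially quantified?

Rewrite implications/biconditionals: A → B as ¬A ∨ B.
  ¬(∀z ∃q (N(q,z) ∨ K(z))) ∨ ¬(∃p K(p))
Push ¬ through the quantifiers and connectives to reach negation normal form:
  (∃z ∀q (¬N(q,z) ∧ ¬K(z))) ∨ (∀p ¬K(p))
All bound variables are already distinct, so no renaming is needed.
Pull the quantifiers to the front (each side's bound variable is not free in the other side):
  ∃z ∀q ∀p (¬N(q,z) ∧ ¬K(z) ∨ ¬K(p))
The quantifier ∃q sits under an odd number of negations (counting the antecedent side of each →), so it flips to ∀q.

universal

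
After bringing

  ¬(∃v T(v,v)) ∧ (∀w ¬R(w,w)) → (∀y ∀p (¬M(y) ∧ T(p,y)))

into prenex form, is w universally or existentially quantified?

First replace A → B with ¬A ∨ B.
  ¬(¬(∃v T(v,v)) ∧ (∀w ¬R(w,w))) ∨ (∀y ∀p (¬M(y) ∧ T(p,y)))
Push ¬ through the quantifiers and connectives to reach negation normal form:
  (∃v T(v,v)) ∨ (∃w R(w,w)) ∨ (∀y ∀p (¬M(y) ∧ T(p,y)))
Extract every quantifier outward, since the variables are now distinct and don't occur free across branches:
  ∃v ∃w ∀y ∀p (T(v,v) ∨ R(w,w) ∨ ¬M(y) ∧ T(p,y))
The quantifier ∀w sits under an odd number of negations (counting the antecedent side of each →), so it flips to ∃w.

existential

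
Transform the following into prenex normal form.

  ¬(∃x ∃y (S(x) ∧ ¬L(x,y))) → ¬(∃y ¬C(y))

Eliminate → and ↔ using ¬ and ∨.
  ¬¬(∃x ∃y (S(x) ∧ ¬L(x,y))) ∨ ¬(∃y ¬C(y))
Push ¬ through the quantifiers and connectives to reach negation normal form:
  (∃x ∃y (S(x) ∧ ¬L(x,y))) ∨ (∀y C(y))
Standardize variables apart so no two quantifiers bind the same name: y↦x1.
  (∃x ∃y (S(x) ∧ ¬L(x,y))) ∨ (∀x1 C(x1))
Extract every quantifier outward, since the variables are now distinct and don't occur free across branches:
  ∃x ∃y ∀x1 (S(x) ∧ ¬L(x,y) ∨ C(x1))

∃x ∃y ∀x1 (S(x) ∧ ¬L(x,y) ∨ C(x1))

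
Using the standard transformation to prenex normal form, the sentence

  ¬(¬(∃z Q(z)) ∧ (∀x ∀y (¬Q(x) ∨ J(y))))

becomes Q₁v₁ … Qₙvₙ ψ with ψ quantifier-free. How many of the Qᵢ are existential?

Drive negations inward (¬∀x A ≡ ∃x ¬A, ¬∃x A ≡ ∀x ¬A, De Morgan for ∧/∨):
  (∃z Q(z)) ∨ (∃x ∃y (Q(x) ∧ ¬J(y)))
Finally move all quantifiers to the prefix:
  ∃z ∃x ∃y (Q(z) ∨ Q(x) ∧ ¬J(y))
The prefix is ∃z ∃x ∃y: 0 universal, 3 existential.

3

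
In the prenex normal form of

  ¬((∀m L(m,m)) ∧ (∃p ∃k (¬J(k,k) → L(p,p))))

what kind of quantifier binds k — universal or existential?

Eliminate → and ↔ using ¬ and ∨.
  ¬((∀m L(m,m)) ∧ (∃p ∃k (¬¬J(k,k) ∨ L(p,p))))
Push ¬ through the quantifiers and connectives to reach negation normal form:
  (∃m ¬L(m,m)) ∨ (∀p ∀k (¬J(k,k) ∧ ¬L(p,p)))
All bound variables are already distinct, so no renaming is needed.
Extract every quantifier outward, since the variables are now distinct and don't occur free across branches:
  ∃m ∀p ∀k (¬L(m,m) ∨ ¬J(k,k) ∧ ¬L(p,p))
The quantifier ∃k sits under an odd number of negations (counting the antecedent side of each →), so it flips to ∀k.

universal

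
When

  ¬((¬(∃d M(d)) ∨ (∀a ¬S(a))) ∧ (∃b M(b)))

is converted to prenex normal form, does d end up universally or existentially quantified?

existential

Move each ¬ inward, flipping quantifiers it crosses:
  (∃d M(d)) ∧ (∃a S(a)) ∨ (∀b ¬M(b))
All bound variables are already distinct, so no renaming is needed.
Extract every quantifier outward, since the variables are now distinct and don't occur free across branches:
  ∃d ∃a ∀b (M(d) ∧ S(a) ∨ ¬M(b))
The quantifier ∃d sits under an even number of negations, so it remains existential.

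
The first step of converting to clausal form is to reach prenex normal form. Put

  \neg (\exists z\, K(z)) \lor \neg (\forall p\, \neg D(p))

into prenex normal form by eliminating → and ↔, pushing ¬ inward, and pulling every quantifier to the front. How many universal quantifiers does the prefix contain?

1

Push ¬ through the quantifiers and connectives to reach negation normal form:
  (\forall z\, \neg K(z)) \lor (\exists p\, D(p))
All bound variables are already distinct, so no renaming is needed.
Finally move all quantifiers to the prefix:
  \forall z\, \exists p\, (\neg K(z) \lor D(p))
The prefix is \forall z \exists p: 1 universal, 1 existential.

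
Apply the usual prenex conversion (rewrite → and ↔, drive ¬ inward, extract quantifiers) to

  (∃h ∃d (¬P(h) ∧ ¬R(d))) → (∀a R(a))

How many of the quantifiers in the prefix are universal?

First replace A → B with ¬A ∨ B.
  ¬(∃h ∃d (¬P(h) ∧ ¬R(d))) ∨ (∀a R(a))
Move each ¬ inward, flipping quantifiers it crosses:
  (∀h ∀d (P(h) ∨ R(d))) ∨ (∀a R(a))
All bound variables are already distinct, so no renaming is needed.
Pull the quantifiers to the front (each side's bound variable is not free in the other side):
  ∀h ∀d ∀a (P(h) ∨ R(d) ∨ R(a))
The prefix is ∀h ∀d ∀a: 3 universal, 0 existential.

3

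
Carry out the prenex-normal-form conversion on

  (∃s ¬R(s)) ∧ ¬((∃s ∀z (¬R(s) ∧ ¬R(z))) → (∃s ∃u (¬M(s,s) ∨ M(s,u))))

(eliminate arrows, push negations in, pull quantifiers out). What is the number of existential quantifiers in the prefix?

2

Eliminate → and ↔ using ¬ and ∨.
  (∃s ¬R(s)) ∧ ¬(¬(∃s ∀z (¬R(s) ∧ ¬R(z))) ∨ (∃s ∃u (¬M(s,s) ∨ M(s,u))))
Move each ¬ inward, flipping quantifiers it crosses:
  (∃s ¬R(s)) ∧ (∃s ∀z (¬R(s) ∧ ¬R(z))) ∧ (∀s ∀u (M(s,s) ∧ ¬M(s,u)))
Standardize variables apart so no two quantifiers bind the same name: s↦p, s↦w.
  (∃s ¬R(s)) ∧ (∃p ∀z (¬R(p) ∧ ¬R(z))) ∧ (∀w ∀u (M(w,w) ∧ ¬M(w,u)))
Pull the quantifiers to the front (each side's bound variable is not free in the other side):
  ∃s ∃p ∀z ∀w ∀u (¬R(s) ∧ ¬R(p) ∧ ¬R(z) ∧ M(w,w) ∧ ¬M(w,u))
The prefix is ∃s ∃p ∀z ∀w ∀u: 3 universal, 2 existential.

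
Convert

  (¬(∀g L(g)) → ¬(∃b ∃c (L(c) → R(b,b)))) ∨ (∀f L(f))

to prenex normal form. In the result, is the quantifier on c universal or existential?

universal

Eliminate → and ↔ using ¬ and ∨.
  ¬¬(∀g L(g)) ∨ ¬(∃b ∃c (¬L(c) ∨ R(b,b))) ∨ (∀f L(f))
Move each ¬ inward, flipping quantifiers it crosses:
  (∀g L(g)) ∨ (∀b ∀c (L(c) ∧ ¬R(b,b))) ∨ (∀f L(f))
All bound variables are already distinct, so no renaming is needed.
Extract every quantifier outward, since the variables are now distinct and don't occur free across branches:
  ∀g ∀b ∀c ∀f (L(g) ∨ L(c) ∧ ¬R(b,b) ∨ L(f))
The quantifier ∃c sits under an odd number of negations (counting the antecedent side of each →), so it flips to ∀c.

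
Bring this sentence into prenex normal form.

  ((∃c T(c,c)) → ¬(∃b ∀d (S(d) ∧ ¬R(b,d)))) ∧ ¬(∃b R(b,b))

∀c ∀b ∃d ∀x ((¬T(c,c) ∨ ¬S(d) ∨ R(b,d)) ∧ ¬R(x,x))

Eliminate → and ↔ using ¬ and ∨.
  (¬(∃c T(c,c)) ∨ ¬(∃b ∀d (S(d) ∧ ¬R(b,d)))) ∧ ¬(∃b R(b,b))
Push ¬ through the quantifiers and connectives to reach negation normal form:
  ((∀c ¬T(c,c)) ∨ (∀b ∃d (¬S(d) ∨ R(b,d)))) ∧ (∀b ¬R(b,b))
Standardize variables apart so no two quantifiers bind the same name: b↦x.
  ((∀c ¬T(c,c)) ∨ (∀b ∃d (¬S(d) ∨ R(b,d)))) ∧ (∀x ¬R(x,x))
Extract every quantifier outward, since the variables are now distinct and don't occur free across branches:
  ∀c ∀b ∃d ∀x ((¬T(c,c) ∨ ¬S(d) ∨ R(b,d)) ∧ ¬R(x,x))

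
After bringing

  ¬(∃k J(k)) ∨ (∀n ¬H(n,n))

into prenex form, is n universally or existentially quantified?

Move each ¬ inward, flipping quantifiers it crosses:
  (∀k ¬J(k)) ∨ (∀n ¬H(n,n))
All bound variables are already distinct, so no renaming is needed.
Pull the quantifiers to the front (each side's bound variable is not free in the other side):
  ∀k ∀n (¬J(k) ∨ ¬H(n,n))
The quantifier ∀n sits under an even number of negations, so it remains universal.

universal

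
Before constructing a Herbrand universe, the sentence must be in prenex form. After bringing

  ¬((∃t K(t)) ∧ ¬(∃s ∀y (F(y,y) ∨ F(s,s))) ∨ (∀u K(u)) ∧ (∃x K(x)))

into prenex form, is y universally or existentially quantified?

universal

Drive negations inward (¬∀x A ≡ ∃x ¬A, ¬∃x A ≡ ∀x ¬A, De Morgan for ∧/∨):
  ((∀t ¬K(t)) ∨ (∃s ∀y (F(y,y) ∨ F(s,s)))) ∧ ((∃u ¬K(u)) ∨ (∀x ¬K(x)))
Extract every quantifier outward, since the variables are now distinct and don't occur free across branches:
  ∀t ∃s ∀y ∃u ∀x ((¬K(t) ∨ F(y,y) ∨ F(s,s)) ∧ (¬K(u) ∨ ¬K(x)))
The quantifier ∀y sits under an even number of negations, so it remains universal.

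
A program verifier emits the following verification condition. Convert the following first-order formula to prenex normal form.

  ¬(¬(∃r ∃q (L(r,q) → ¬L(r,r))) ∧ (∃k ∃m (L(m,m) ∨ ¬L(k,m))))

Eliminate → and ↔ using ¬ and ∨.
  ¬(¬(∃r ∃q (¬L(r,q) ∨ ¬L(r,r))) ∧ (∃k ∃m (L(m,m) ∨ ¬L(k,m))))
Push ¬ through the quantifiers and connectives to reach negation normal form:
  (∃r ∃q (¬L(r,q) ∨ ¬L(r,r))) ∨ (∀k ∀m (¬L(m,m) ∧ L(k,m)))
All bound variables are already distinct, so no renaming is needed.
Finally move all quantifiers to the prefix:
  ∃r ∃q ∀k ∀m (¬L(r,q) ∨ ¬L(r,r) ∨ ¬L(m,m) ∧ L(k,m))

∃r ∃q ∀k ∀m (¬L(r,q) ∨ ¬L(r,r) ∨ ¬L(m,m) ∧ L(k,m))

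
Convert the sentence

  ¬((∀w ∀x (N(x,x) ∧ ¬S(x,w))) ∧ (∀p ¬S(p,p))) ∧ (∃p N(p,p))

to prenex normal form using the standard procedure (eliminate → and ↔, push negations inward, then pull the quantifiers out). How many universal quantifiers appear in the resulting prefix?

Push ¬ through the quantifiers and connectives to reach negation normal form:
  ((∃w ∃x (¬N(x,x) ∨ S(x,w))) ∨ (∃p S(p,p))) ∧ (∃p N(p,p))
Standardize variables apart so no two quantifiers bind the same name: p↦z1.
  ((∃w ∃x (¬N(x,x) ∨ S(x,w))) ∨ (∃p S(p,p))) ∧ (∃z1 N(z1,z1))
Extract every quantifier outward, since the variables are now distinct and don't occur free across branches:
  ∃w ∃x ∃p ∃z1 ((¬N(x,x) ∨ S(x,w) ∨ S(p,p)) ∧ N(z1,z1))
The prefix is ∃w ∃x ∃p ∃z1: 0 universal, 4 existential.

0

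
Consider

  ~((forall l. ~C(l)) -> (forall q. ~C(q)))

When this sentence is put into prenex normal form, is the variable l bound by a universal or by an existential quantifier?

universal

Rewrite implications/biconditionals: A → B as ¬A ∨ B.
  ~(~(forall l. ~C(l)) | (forall q. ~C(q)))
Move each ¬ inward, flipping quantifiers it crosses:
  (forall l. ~C(l)) & (exists q. C(q))
Finally move all quantifiers to the prefix:
  forall l. exists q. (~C(l) & C(q))
The quantifier forall l sits under an even number of negations (counting the antecedent side of each →), so it remains universal.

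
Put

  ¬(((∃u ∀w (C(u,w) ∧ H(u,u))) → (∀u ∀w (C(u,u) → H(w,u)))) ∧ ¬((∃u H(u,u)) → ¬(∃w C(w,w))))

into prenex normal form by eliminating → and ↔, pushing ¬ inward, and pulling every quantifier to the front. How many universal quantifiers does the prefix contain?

3

Rewrite implications/biconditionals: A → B as ¬A ∨ B.
  ¬((¬(∃u ∀w (C(u,w) ∧ H(u,u))) ∨ (∀u ∀w (¬C(u,u) ∨ H(w,u)))) ∧ ¬(¬(∃u H(u,u)) ∨ ¬(∃w C(w,w))))
Push ¬ through the quantifiers and connectives to reach negation normal form:
  (∃u ∀w (C(u,w) ∧ H(u,u))) ∧ (∃u ∃w (C(u,u) ∧ ¬H(w,u))) ∨ (∀u ¬H(u,u)) ∨ (∀w ¬C(w,w))
Give each quantifier a distinct variable: u↦w1, w↦x, u↦u1, w↦c.
  (∃u ∀w (C(u,w) ∧ H(u,u))) ∧ (∃w1 ∃x (C(w1,w1) ∧ ¬H(x,w1))) ∨ (∀u1 ¬H(u1,u1)) ∨ (∀c ¬C(c,c))
Extract every quantifier outward, since the variables are now distinct and don't occur free across branches:
  ∃u ∀w ∃w1 ∃x ∀u1 ∀c (C(u,w) ∧ H(u,u) ∧ C(w1,w1) ∧ ¬H(x,w1) ∨ ¬H(u1,u1) ∨ ¬C(c,c))
The prefix is ∃u ∀w ∃w1 ∃x ∀u1 ∀c: 3 universal, 3 existential.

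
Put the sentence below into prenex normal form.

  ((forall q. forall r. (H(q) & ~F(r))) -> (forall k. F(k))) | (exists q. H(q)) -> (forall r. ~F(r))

First replace A → B with ¬A ∨ B.
  ~(~(forall q. forall r. (H(q) & ~F(r))) | (forall k. F(k)) | (exists q. H(q))) | (forall r. ~F(r))
Push ¬ through the quantifiers and connectives to reach negation normal form:
  (forall q. forall r. (H(q) & ~F(r))) & (exists k. ~F(k)) & (forall q. ~H(q)) | (forall r. ~F(r))
Give each quantifier a distinct variable: q↦v, r↦w1.
  (forall q. forall r. (H(q) & ~F(r))) & (exists k. ~F(k)) & (forall v. ~H(v)) | (forall w1. ~F(w1))
Extract every quantifier outward, since the variables are now distinct and don't occur free across branches:
  forall q. forall r. exists k. forall v. forall w1. (H(q) & ~F(r) & ~F(k) & ~H(v) | ~F(w1))

forall q. forall r. exists k. forall v. forall w1. (H(q) & ~F(r) & ~F(k) & ~H(v) | ~F(w1))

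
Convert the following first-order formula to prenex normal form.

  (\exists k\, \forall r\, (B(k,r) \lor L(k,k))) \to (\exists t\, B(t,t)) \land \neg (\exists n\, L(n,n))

\forall k\, \exists r\, \exists t\, \forall n\, (\neg B(k,r) \land \neg L(k,k) \lor B(t,t) \land \neg L(n,n))

First replace A → B with ¬A ∨ B.
  \neg (\exists k\, \forall r\, (B(k,r) \lor L(k,k))) \lor (\exists t\, B(t,t)) \land \neg (\exists n\, L(n,n))
Push ¬ through the quantifiers and connectives to reach negation normal form:
  (\forall k\, \exists r\, (\neg B(k,r) \land \neg L(k,k))) \lor (\exists t\, B(t,t)) \land (\forall n\, \neg L(n,n))
All bound variables are already distinct, so no renaming is needed.
Finally move all quantifiers to the prefix:
  \forall k\, \exists r\, \exists t\, \forall n\, (\neg B(k,r) \land \neg L(k,k) \lor B(t,t) \land \neg L(n,n))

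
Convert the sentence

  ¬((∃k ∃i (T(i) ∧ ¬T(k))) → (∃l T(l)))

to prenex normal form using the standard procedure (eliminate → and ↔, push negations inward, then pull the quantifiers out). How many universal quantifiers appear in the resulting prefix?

First replace A → B with ¬A ∨ B.
  ¬(¬(∃k ∃i (T(i) ∧ ¬T(k))) ∨ (∃l T(l)))
Drive negations inward (¬∀x A ≡ ∃x ¬A, ¬∃x A ≡ ∀x ¬A, De Morgan for ∧/∨):
  (∃k ∃i (T(i) ∧ ¬T(k))) ∧ (∀l ¬T(l))
Pull the quantifiers to the front (each side's bound variable is not free in the other side):
  ∃k ∃i ∀l (T(i) ∧ ¬T(k) ∧ ¬T(l))
The prefix is ∃k ∃i ∀l: 1 universal, 2 existential.

1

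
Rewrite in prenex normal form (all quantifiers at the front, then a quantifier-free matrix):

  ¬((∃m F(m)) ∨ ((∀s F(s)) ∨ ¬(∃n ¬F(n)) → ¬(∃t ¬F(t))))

∀m ∀s ∀n ∃t (¬F(m) ∧ (F(s) ∨ F(n)) ∧ ¬F(t))

First replace A → B with ¬A ∨ B.
  ¬((∃m F(m)) ∨ ¬((∀s F(s)) ∨ ¬(∃n ¬F(n))) ∨ ¬(∃t ¬F(t)))
Move each ¬ inward, flipping quantifiers it crosses:
  (∀m ¬F(m)) ∧ ((∀s F(s)) ∨ (∀n F(n))) ∧ (∃t ¬F(t))
Finally move all quantifiers to the prefix:
  ∀m ∀s ∀n ∃t (¬F(m) ∧ (F(s) ∨ F(n)) ∧ ¬F(t))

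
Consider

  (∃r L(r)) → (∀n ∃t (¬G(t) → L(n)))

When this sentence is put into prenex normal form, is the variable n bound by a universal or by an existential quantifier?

universal

Rewrite implications/biconditionals: A → B as ¬A ∨ B.
  ¬(∃r L(r)) ∨ (∀n ∃t (¬¬G(t) ∨ L(n)))
Move each ¬ inward, flipping quantifiers it crosses:
  (∀r ¬L(r)) ∨ (∀n ∃t (G(t) ∨ L(n)))
All bound variables are already distinct, so no renaming is needed.
Finally move all quantifiers to the prefix:
  ∀r ∀n ∃t (¬L(r) ∨ G(t) ∨ L(n))
The quantifier ∀n sits under an even number of negations (counting the antecedent side of each →), so it remains universal.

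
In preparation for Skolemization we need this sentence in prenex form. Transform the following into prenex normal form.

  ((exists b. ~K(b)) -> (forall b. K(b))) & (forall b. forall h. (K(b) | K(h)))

forall b. forall a. forall x1. forall h. ((K(b) | K(a)) & (K(x1) | K(h)))

First replace A → B with ¬A ∨ B.
  (~(exists b. ~K(b)) | (forall b. K(b))) & (forall b. forall h. (K(b) | K(h)))
Push ¬ through the quantifiers and connectives to reach negation normal form:
  ((forall b. K(b)) | (forall b. K(b))) & (forall b. forall h. (K(b) | K(h)))
Standardize variables apart so no two quantifiers bind the same name: b↦a, b↦x1.
  ((forall b. K(b)) | (forall a. K(a))) & (forall x1. forall h. (K(x1) | K(h)))
Extract every quantifier outward, since the variables are now distinct and don't occur free across branches:
  forall b. forall a. forall x1. forall h. ((K(b) | K(a)) & (K(x1) | K(h)))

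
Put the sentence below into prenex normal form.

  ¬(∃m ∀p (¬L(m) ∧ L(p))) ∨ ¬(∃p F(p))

Push ¬ through the quantifiers and connectives to reach negation normal form:
  (∀m ∃p (L(m) ∨ ¬L(p))) ∨ (∀p ¬F(p))
Rename bound variables to avoid capture: p↦w.
  (∀m ∃p (L(m) ∨ ¬L(p))) ∨ (∀w ¬F(w))
Extract every quantifier outward, since the variables are now distinct and don't occur free across branches:
  ∀m ∃p ∀w (L(m) ∨ ¬L(p) ∨ ¬F(w))

∀m ∃p ∀w (L(m) ∨ ¬L(p) ∨ ¬F(w))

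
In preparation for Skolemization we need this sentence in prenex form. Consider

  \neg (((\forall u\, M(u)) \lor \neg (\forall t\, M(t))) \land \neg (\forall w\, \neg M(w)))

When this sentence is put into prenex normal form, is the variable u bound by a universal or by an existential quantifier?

Drive negations inward (¬∀x A ≡ ∃x ¬A, ¬∃x A ≡ ∀x ¬A, De Morgan for ∧/∨):
  (\exists u\, \neg M(u)) \land (\forall t\, M(t)) \lor (\forall w\, \neg M(w))
Finally move all quantifiers to the prefix:
  \exists u\, \forall t\, \forall w\, (\neg M(u) \land M(t) \lor \neg M(w))
The quantifier \forall u sits under an odd number of negations, so it flips to \exists u.

existential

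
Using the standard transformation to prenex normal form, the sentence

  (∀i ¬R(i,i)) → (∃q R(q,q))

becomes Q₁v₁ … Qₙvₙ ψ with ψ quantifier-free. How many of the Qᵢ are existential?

Rewrite implications/biconditionals: A → B as ¬A ∨ B.
  ¬(∀i ¬R(i,i)) ∨ (∃q R(q,q))
Push ¬ through the quantifiers and connectives to reach negation normal form:
  (∃i R(i,i)) ∨ (∃q R(q,q))
All bound variables are already distinct, so no renaming is needed.
Finally move all quantifiers to the prefix:
  ∃i ∃q (R(i,i) ∨ R(q,q))
The prefix is ∃i ∃q: 0 universal, 2 existential.

2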